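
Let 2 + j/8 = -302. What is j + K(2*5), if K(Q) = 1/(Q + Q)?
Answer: -48639/20 ≈ -2431.9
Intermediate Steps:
K(Q) = 1/(2*Q)
j = -2432 (j = -16 + 8*(-302) = -16 - 2416 = -2432)
j + K(2*5) = -2432 + 1/(2*((2*5))) = -2432 + (½)/10 = -2432 + (½)*(⅒) = -2432 + 1/20 = -48639/20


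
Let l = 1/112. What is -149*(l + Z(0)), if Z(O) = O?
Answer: -149/112 ≈ -1.3304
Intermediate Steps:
l = 1/112 ≈ 0.0089286
-149*(l + Z(0)) = -149*(1/112 + 0) = -149*1/112 = -149/112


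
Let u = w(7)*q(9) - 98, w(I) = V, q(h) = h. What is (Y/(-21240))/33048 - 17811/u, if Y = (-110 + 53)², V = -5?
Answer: 1389138258457/11153039040 ≈ 124.55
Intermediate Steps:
w(I) = -5
Y = 3249 (Y = (-57)² = 3249)
u = -143 (u = -5*9 - 98 = -45 - 98 = -143)
(Y/(-21240))/33048 - 17811/u = (3249/(-21240))/33048 - 17811/(-143) = (3249*(-1/21240))*(1/33048) - 17811*(-1/143) = -361/2360*1/33048 + 17811/143 = -361/77993280 + 17811/143 = 1389138258457/11153039040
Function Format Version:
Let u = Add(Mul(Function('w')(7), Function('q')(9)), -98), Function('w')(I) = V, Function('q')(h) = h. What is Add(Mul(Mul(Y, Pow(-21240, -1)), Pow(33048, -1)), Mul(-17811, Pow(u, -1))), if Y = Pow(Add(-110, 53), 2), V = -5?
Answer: Rational(1389138258457, 11153039040) ≈ 124.55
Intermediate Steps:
Function('w')(I) = -5
Y = 3249 (Y = Pow(-57, 2) = 3249)
u = -143 (u = Add(Mul(-5, 9), -98) = Add(-45, -98) = -143)
Add(Mul(Mul(Y, Pow(-21240, -1)), Pow(33048, -1)), Mul(-17811, Pow(u, -1))) = Add(Mul(Mul(3249, Pow(-21240, -1)), Pow(33048, -1)), Mul(-17811, Pow(-143, -1))) = Add(Mul(Mul(3249, Rational(-1, 21240)), Rational(1, 33048)), Mul(-17811, Rational(-1, 143))) = Add(Mul(Rational(-361, 2360), Rational(1, 33048)), Rational(17811, 143)) = Add(Rational(-361, 77993280), Rational(17811, 143)) = Rational(1389138258457, 11153039040)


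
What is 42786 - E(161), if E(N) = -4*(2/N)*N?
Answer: 42794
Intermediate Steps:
E(N) = -8
42786 - E(161) = 42786 - 1*(-8) = 42786 + 8 = 42794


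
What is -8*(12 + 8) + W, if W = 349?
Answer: 189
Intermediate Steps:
-8*(12 + 8) + W = -8*(12 + 8) + 349 = -8*20 + 349 = -160 + 349 = 189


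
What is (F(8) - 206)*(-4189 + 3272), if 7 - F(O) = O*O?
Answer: 241171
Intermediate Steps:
F(O) = 7 - O**2 (F(O) = 7 - O*O = 7 - O**2)
(F(8) - 206)*(-4189 + 3272) = ((7 - 1*8**2) - 206)*(-4189 + 3272) = ((7 - 1*64) - 206)*(-917) = ((7 - 64) - 206)*(-917) = (-57 - 206)*(-917) = -263*(-917) = 241171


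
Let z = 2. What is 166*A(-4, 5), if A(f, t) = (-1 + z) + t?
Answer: 996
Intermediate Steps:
A(f, t) = 1 + t (A(f, t) = (-1 + 2) + t = 1 + t)
166*A(-4, 5) = 166*(1 + 5) = 166*6 = 996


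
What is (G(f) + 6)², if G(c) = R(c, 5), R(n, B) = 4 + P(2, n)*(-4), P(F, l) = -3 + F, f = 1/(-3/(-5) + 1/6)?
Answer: 196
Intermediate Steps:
f = 30/23 (f = 1/(-3*(-⅕) + 1*(⅙)) = 1/(⅗ + ⅙) = 1/(23/30) = 1*(30/23) = 30/23 ≈ 1.3043)
R(n, B) = 8 (R(n, B) = 4 + (-3 + 2)*(-4) = 4 - 1*(-4) = 4 + 4 = 8)
G(c) = 8
(G(f) + 6)² = (8 + 6)² = 14² = 196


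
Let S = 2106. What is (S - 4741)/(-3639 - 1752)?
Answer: 2635/5391 ≈ 0.48878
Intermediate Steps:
(S - 4741)/(-3639 - 1752) = (2106 - 4741)/(-3639 - 1752) = -2635/(-5391) = -2635*(-1/5391) = 2635/5391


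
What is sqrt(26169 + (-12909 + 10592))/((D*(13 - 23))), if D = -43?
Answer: sqrt(5963)/215 ≈ 0.35917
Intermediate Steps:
sqrt(26169 + (-12909 + 10592))/((D*(13 - 23))) = sqrt(26169 + (-12909 + 10592))/((-43*(13 - 23))) = sqrt(26169 - 2317)/((-43*(-10))) = sqrt(23852)/430 = (2*sqrt(5963))*(1/430) = sqrt(5963)/215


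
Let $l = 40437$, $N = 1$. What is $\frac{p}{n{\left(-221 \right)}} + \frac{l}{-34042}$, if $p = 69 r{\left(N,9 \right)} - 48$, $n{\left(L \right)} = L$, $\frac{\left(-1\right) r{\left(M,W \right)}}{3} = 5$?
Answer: $\frac{27930909}{7523282} \approx 3.7126$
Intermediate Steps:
$r{\left(M,W \right)} = -15$ ($r{\left(M,W \right)} = \left(-3\right) 5 = -15$)
$p = -1083$ ($p = 69 \left(-15\right) - 48 = -1035 - 48 = -1083$)
$\frac{p}{n{\left(-221 \right)}} + \frac{l}{-34042} = - \frac{1083}{-221} + \frac{40437}{-34042} = \left(-1083\right) \left(- \frac{1}{221}\right) + 40437 \left(- \frac{1}{34042}\right) = \frac{1083}{221} - \frac{40437}{34042} = \frac{27930909}{7523282}$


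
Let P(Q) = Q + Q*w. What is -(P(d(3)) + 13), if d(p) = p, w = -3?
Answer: -7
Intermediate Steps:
P(Q) = -2*Q (P(Q) = Q + Q*(-3) = Q - 3*Q = -2*Q)
-(P(d(3)) + 13) = -(-2*3 + 13) = -(-6 + 13) = -1*7 = -7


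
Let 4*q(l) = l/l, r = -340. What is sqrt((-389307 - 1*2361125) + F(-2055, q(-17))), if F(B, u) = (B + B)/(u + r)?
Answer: 2*I*sqrt(141102729462)/453 ≈ 1658.4*I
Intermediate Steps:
q(l) = 1/4 (q(l) = (l/l)/4 = (1/4)*1 = 1/4)
F(B, u) = 2*B/(-340 + u) (F(B, u) = (B + B)/(u - 340) = (2*B)/(-340 + u) = 2*B/(-340 + u))
sqrt((-389307 - 1*2361125) + F(-2055, q(-17))) = sqrt((-389307 - 1*2361125) + 2*(-2055)/(-340 + 1/4)) = sqrt((-389307 - 2361125) + 2*(-2055)/(-1359/4)) = sqrt(-2750432 + 2*(-2055)*(-4/1359)) = sqrt(-2750432 + 5480/453) = sqrt(-1245940216/453) = 2*I*sqrt(141102729462)/453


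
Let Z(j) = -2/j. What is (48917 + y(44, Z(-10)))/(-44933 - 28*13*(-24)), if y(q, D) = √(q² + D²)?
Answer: -48917/36197 - √48401/180985 ≈ -1.3526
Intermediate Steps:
y(q, D) = √(D² + q²)
(48917 + y(44, Z(-10)))/(-44933 - 28*13*(-24)) = (48917 + √((-2/(-10))² + 44²))/(-44933 - 28*13*(-24)) = (48917 + √((-2*(-⅒))² + 1936))/(-44933 - 364*(-24)) = (48917 + √((⅕)² + 1936))/(-44933 + 8736) = (48917 + √(1/25 + 1936))/(-36197) = (48917 + √(48401/25))*(-1/36197) = (48917 + √48401/5)*(-1/36197) = -48917/36197 - √48401/180985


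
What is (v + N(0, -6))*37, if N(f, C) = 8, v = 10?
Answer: 666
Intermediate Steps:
(v + N(0, -6))*37 = (10 + 8)*37 = 18*37 = 666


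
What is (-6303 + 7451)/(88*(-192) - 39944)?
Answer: -41/2030 ≈ -0.020197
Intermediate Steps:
(-6303 + 7451)/(88*(-192) - 39944) = 1148/(-16896 - 39944) = 1148/(-56840) = 1148*(-1/56840) = -41/2030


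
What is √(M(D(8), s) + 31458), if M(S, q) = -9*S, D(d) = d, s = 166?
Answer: √31386 ≈ 177.16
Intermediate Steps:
√(M(D(8), s) + 31458) = √(-9*8 + 31458) = √(-72 + 31458) = √31386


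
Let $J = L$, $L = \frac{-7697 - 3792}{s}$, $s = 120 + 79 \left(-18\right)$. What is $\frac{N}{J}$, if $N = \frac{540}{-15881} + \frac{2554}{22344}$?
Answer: $\frac{441661867}{48533511194} \approx 0.0091001$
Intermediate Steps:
$N = \frac{14247157}{177422532}$ ($N = 540 \left(- \frac{1}{15881}\right) + 2554 \cdot \frac{1}{22344} = - \frac{540}{15881} + \frac{1277}{11172} = \frac{14247157}{177422532} \approx 0.080301$)
$s = -1302$ ($s = 120 - 1422 = -1302$)
$L = \frac{11489}{1302}$ ($L = \frac{-7697 - 3792}{-1302} = \left(-11489\right) \left(- \frac{1}{1302}\right) = \frac{11489}{1302} \approx 8.8241$)
$J = \frac{11489}{1302} \approx 8.8241$
$\frac{N}{J} = \frac{14247157}{177422532 \cdot \frac{11489}{1302}} = \frac{14247157}{177422532} \cdot \frac{1302}{11489} = \frac{441661867}{48533511194}$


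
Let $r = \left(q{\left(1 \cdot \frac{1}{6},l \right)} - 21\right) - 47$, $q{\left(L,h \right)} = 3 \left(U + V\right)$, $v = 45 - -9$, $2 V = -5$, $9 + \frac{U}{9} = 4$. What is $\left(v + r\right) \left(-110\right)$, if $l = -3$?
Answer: $17215$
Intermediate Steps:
$U = -45$ ($U = -81 + 9 \cdot 4 = -81 + 36 = -45$)
$V = - \frac{5}{2}$ ($V = \frac{1}{2} \left(-5\right) = - \frac{5}{2} \approx -2.5$)
$v = 54$ ($v = 45 + 9 = 54$)
$q{\left(L,h \right)} = - \frac{285}{2}$ ($q{\left(L,h \right)} = 3 \left(-45 - \frac{5}{2}\right) = 3 \left(- \frac{95}{2}\right) = - \frac{285}{2}$)
$r = - \frac{421}{2}$ ($r = \left(- \frac{285}{2} - 21\right) - 47 = - \frac{327}{2} - 47 = - \frac{421}{2} \approx -210.5$)
$\left(v + r\right) \left(-110\right) = \left(54 - \frac{421}{2}\right) \left(-110\right) = \left(- \frac{313}{2}\right) \left(-110\right) = 17215$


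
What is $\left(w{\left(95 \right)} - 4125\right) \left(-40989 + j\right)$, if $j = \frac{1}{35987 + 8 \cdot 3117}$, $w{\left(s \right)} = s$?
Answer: $\frac{10063606569380}{60923} \approx 1.6519 \cdot 10^{8}$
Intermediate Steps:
$j = \frac{1}{60923}$ ($j = \frac{1}{35987 + 24936} = \frac{1}{60923} \approx 1.6414 \cdot 10^{-5}$)
$\left(w{\left(95 \right)} - 4125\right) \left(-40989 + j\right) = \left(95 - 4125\right) \left(-40989 + \frac{1}{60923}\right) = \left(-4030\right) \left(- \frac{2497172846}{60923}\right) = \frac{10063606569380}{60923}$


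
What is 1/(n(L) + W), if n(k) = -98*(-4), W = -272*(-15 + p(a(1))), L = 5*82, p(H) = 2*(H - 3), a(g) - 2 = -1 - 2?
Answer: 1/6648 ≈ 0.00015042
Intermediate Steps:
a(g) = -1 (a(g) = 2 + (-1 - 2) = 2 - 3 = -1)
p(H) = -6 + 2*H (p(H) = 2*(-3 + H) = -6 + 2*H)
L = 410
W = 6256 (W = -272*(-15 + (-6 + 2*(-1))) = -272*(-15 + (-6 - 2)) = -272*(-15 - 8) = -272*(-23) = 6256)
n(k) = 392
1/(n(L) + W) = 1/(392 + 6256) = 1/6648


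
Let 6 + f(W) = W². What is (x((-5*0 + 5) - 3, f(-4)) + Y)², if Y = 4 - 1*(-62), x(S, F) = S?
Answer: 4624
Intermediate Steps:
f(W) = -6 + W²
Y = 66 (Y = 4 + 62 = 66)
(x((-5*0 + 5) - 3, f(-4)) + Y)² = (((-5*0 + 5) - 3) + 66)² = (((0 + 5) - 3) + 66)² = ((5 - 3) + 66)² = (2 + 66)² = 68² = 4624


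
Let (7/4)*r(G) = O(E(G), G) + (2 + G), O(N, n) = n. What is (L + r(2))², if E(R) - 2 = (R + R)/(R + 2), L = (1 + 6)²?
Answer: 134689/49 ≈ 2748.8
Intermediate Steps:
L = 49 (L = 7² = 49)
E(R) = 2 + 2*R/(2 + R) (E(R) = 2 + (R + R)/(R + 2) = 2 + (2*R)/(2 + R) = 2 + 2*R/(2 + R))
r(G) = 8/7 + 8*G/7 (r(G) = 4*(G + (2 + G))/7 = 4*(2 + 2*G)/7 = 8/7 + 8*G/7)
(L + r(2))² = (49 + (8/7 + (8/7)*2))² = (49 + (8/7 + 16/7))² = (49 + 24/7)² = (367/7)² = 134689/49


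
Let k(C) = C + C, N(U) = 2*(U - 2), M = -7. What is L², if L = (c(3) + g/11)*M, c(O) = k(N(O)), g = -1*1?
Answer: 90601/121 ≈ 748.77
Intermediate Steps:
g = -1
N(U) = -4 + 2*U (N(U) = 2*(-2 + U) = -4 + 2*U)
k(C) = 2*C
c(O) = -8 + 4*O (c(O) = 2*(-4 + 2*O) = -8 + 4*O)
L = -301/11 (L = ((-8 + 4*3) - 1/11)*(-7) = ((-8 + 12) - 1*1/11)*(-7) = (4 - 1/11)*(-7) = (43/11)*(-7) = -301/11 ≈ -27.364)
L² = (-301/11)² = 90601/121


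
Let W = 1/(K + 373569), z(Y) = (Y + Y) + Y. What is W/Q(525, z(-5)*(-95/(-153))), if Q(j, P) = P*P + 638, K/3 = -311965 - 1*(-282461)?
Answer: 289/59705600399 ≈ 4.8404e-9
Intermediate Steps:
K = -88512 (K = 3*(-311965 - 1*(-282461)) = 3*(-311965 + 282461) = 3*(-29504) = -88512)
z(Y) = 3*Y (z(Y) = 2*Y + Y = 3*Y)
W = 1/285057 (W = 1/(-88512 + 373569) = 1/285057 ≈ 3.5081e-6)
Q(j, P) = 638 + P**2 (Q(j, P) = P**2 + 638 = 638 + P**2)
W/Q(525, z(-5)*(-95/(-153))) = 1/(285057*(638 + ((3*(-5))*(-95/(-153)))**2)) = 1/(285057*(638 + (-(-1425)*(-1)/153)**2)) = 1/(285057*(638 + (-15*95/153)**2)) = 1/(285057*(638 + (-475/51)**2)) = 1/(285057*(638 + 225625/2601)) = 1/(285057*(1885063/2601)) = (1/285057)*(2601/1885063) = 289/59705600399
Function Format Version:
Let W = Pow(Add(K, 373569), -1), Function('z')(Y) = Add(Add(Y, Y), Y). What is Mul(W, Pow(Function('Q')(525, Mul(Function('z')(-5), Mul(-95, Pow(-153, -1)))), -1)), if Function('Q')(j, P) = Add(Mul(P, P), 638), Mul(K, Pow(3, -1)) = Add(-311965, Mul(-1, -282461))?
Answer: Rational(289, 59705600399) ≈ 4.8404e-9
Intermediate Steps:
K = -88512 (K = Mul(3, Add(-311965, Mul(-1, -282461))) = Mul(3, Add(-311965, 282461)) = Mul(3, -29504) = -88512)
Function('z')(Y) = Mul(3, Y) (Function('z')(Y) = Add(Mul(2, Y), Y) = Mul(3, Y))
W = Rational(1, 285057) (W = Pow(Add(-88512, 373569), -1) = Pow(285057, -1) = Rational(1, 285057) ≈ 3.5081e-6)
Function('Q')(j, P) = Add(638, Pow(P, 2)) (Function('Q')(j, P) = Add(Pow(P, 2), 638) = Add(638, Pow(P, 2)))
Mul(W, Pow(Function('Q')(525, Mul(Function('z')(-5), Mul(-95, Pow(-153, -1)))), -1)) = Mul(Rational(1, 285057), Pow(Add(638, Pow(Mul(Mul(3, -5), Mul(-95, Pow(-153, -1))), 2)), -1)) = Mul(Rational(1, 285057), Pow(Add(638, Pow(Mul(-15, Mul(-95, Rational(-1, 153))), 2)), -1)) = Mul(Rational(1, 285057), Pow(Add(638, Pow(Mul(-15, Rational(95, 153)), 2)), -1)) = Mul(Rational(1, 285057), Pow(Add(638, Pow(Rational(-475, 51), 2)), -1)) = Mul(Rational(1, 285057), Pow(Add(638, Rational(225625, 2601)), -1)) = Mul(Rational(1, 285057), Pow(Rational(1885063, 2601), -1)) = Mul(Rational(1, 285057), Rational(2601, 1885063)) = Rational(289, 59705600399)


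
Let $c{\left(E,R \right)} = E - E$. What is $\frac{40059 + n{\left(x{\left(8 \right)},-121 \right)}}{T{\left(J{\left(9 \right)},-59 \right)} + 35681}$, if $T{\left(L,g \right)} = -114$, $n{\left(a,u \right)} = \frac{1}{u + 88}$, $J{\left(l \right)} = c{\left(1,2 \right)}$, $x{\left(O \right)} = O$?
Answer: $\frac{1321946}{1173711} \approx 1.1263$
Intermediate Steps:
$c{\left(E,R \right)} = 0$
$J{\left(l \right)} = 0$
$n{\left(a,u \right)} = \frac{1}{88 + u}$
$\frac{40059 + n{\left(x{\left(8 \right)},-121 \right)}}{T{\left(J{\left(9 \right)},-59 \right)} + 35681} = \frac{40059 + \frac{1}{88 - 121}}{-114 + 35681} = \frac{40059 + \frac{1}{-33}}{35567} = \left(40059 - \frac{1}{33}\right) \frac{1}{35567} = \frac{1321946}{33} \cdot \frac{1}{35567} = \frac{1321946}{1173711}$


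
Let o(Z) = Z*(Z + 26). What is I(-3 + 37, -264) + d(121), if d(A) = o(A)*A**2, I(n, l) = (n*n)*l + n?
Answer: 260114317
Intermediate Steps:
o(Z) = Z*(26 + Z)
I(n, l) = n + l*n**2 (I(n, l) = n**2*l + n = l*n**2 + n = n + l*n**2)
d(A) = A**3*(26 + A) (d(A) = (A*(26 + A))*A**2 = A**3*(26 + A))
I(-3 + 37, -264) + d(121) = (-3 + 37)*(1 - 264*(-3 + 37)) + 121**3*(26 + 121) = 34*(1 - 264*34) + 1771561*147 = 34*(1 - 8976) + 260419467 = 34*(-8975) + 260419467 = -305150 + 260419467 = 260114317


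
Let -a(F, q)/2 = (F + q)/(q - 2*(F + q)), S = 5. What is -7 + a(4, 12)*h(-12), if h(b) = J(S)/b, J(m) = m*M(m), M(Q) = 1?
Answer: -23/3 ≈ -7.6667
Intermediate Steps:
J(m) = m (J(m) = m*1 = m)
a(F, q) = -2*(F + q)/(-q - 2*F) (a(F, q) = -2*(F + q)/(q - 2*(F + q)) = -2*(F + q)/(q + (-2*F - 2*q)) = -2*(F + q)/(-q - 2*F))
h(b) = 5/b
-7 + a(4, 12)*h(-12) = -7 + (2*(4 + 12)/(12 + 2*4))*(5/(-12)) = -7 + (2*16/(12 + 8))*(5*(-1/12)) = -7 + (2*16/20)*(-5/12) = -7 + (2*(1/20)*16)*(-5/12) = -7 + (8/5)*(-5/12) = -7 - 2/3 = -23/3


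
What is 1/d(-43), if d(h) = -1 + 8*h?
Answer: -1/345 ≈ -0.0028986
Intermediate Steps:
1/d(-43) = 1/(-1 + 8*(-43)) = 1/(-1 - 344) = 1/(-345) = -1/345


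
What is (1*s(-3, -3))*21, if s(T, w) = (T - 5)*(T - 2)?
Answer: 840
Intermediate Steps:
s(T, w) = (-5 + T)*(-2 + T)
(1*s(-3, -3))*21 = (1*(10 + (-3)² - 7*(-3)))*21 = (1*(10 + 9 + 21))*21 = (1*40)*21 = 40*21 = 840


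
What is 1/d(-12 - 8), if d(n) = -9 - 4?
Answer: -1/13 ≈ -0.076923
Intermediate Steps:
d(n) = -13
1/d(-12 - 8) = 1/(-13) = -1/13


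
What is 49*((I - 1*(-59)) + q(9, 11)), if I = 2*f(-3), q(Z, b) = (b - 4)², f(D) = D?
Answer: 4998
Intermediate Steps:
q(Z, b) = (-4 + b)²
I = -6 (I = 2*(-3) = -6)
49*((I - 1*(-59)) + q(9, 11)) = 49*((-6 - 1*(-59)) + (-4 + 11)²) = 49*((-6 + 59) + 7²) = 49*(53 + 49) = 49*102 = 4998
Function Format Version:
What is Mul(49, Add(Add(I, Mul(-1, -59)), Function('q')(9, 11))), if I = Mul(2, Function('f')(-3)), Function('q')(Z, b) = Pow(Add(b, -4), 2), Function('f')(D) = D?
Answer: 4998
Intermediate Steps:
Function('q')(Z, b) = Pow(Add(-4, b), 2)
I = -6 (I = Mul(2, -3) = -6)
Mul(49, Add(Add(I, Mul(-1, -59)), Function('q')(9, 11))) = Mul(49, Add(Add(-6, Mul(-1, -59)), Pow(Add(-4, 11), 2))) = Mul(49, Add(Add(-6, 59), Pow(7, 2))) = Mul(49, Add(53, 49)) = Mul(49, 102) = 4998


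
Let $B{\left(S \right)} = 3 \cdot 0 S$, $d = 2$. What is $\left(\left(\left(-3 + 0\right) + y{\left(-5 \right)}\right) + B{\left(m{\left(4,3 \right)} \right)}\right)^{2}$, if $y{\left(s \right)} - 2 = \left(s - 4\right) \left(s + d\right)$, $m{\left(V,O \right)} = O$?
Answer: $676$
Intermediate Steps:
$y{\left(s \right)} = 2 + \left(-4 + s\right) \left(2 + s\right)$ ($y{\left(s \right)} = 2 + \left(s - 4\right) \left(s + 2\right) = 2 + \left(-4 + s\right) \left(2 + s\right)$)
$B{\left(S \right)} = 0$ ($B{\left(S \right)} = 0 S = 0$)
$\left(\left(\left(-3 + 0\right) + y{\left(-5 \right)}\right) + B{\left(m{\left(4,3 \right)} \right)}\right)^{2} = \left(\left(\left(-3 + 0\right) - \left(-4 - 25\right)\right) + 0\right)^{2} = \left(\left(-3 + \left(-6 + 25 + 10\right)\right) + 0\right)^{2} = \left(\left(-3 + 29\right) + 0\right)^{2} = \left(26 + 0\right)^{2} = 26^{2} = 676$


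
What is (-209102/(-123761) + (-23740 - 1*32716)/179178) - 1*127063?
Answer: -1408811557695857/11087624229 ≈ -1.2706e+5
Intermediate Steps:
(-209102/(-123761) + (-23740 - 1*32716)/179178) - 1*127063 = (-209102*(-1/123761) + (-23740 - 32716)*(1/179178)) - 127063 = (209102/123761 - 56456*1/179178) - 127063 = (209102/123761 - 28228/89589) - 127063 = 15239713570/11087624229 - 127063 = -1408811557695857/11087624229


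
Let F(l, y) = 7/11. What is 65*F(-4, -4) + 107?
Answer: 1632/11 ≈ 148.36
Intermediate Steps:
F(l, y) = 7/11 (F(l, y) = 7*(1/11) = 7/11)
65*F(-4, -4) + 107 = 65*(7/11) + 107 = 455/11 + 107 = 1632/11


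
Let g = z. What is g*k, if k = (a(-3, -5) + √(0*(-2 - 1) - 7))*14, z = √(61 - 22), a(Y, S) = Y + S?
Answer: 14*√39*(-8 + I*√7) ≈ -699.44 + 231.32*I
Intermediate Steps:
a(Y, S) = S + Y
z = √39 ≈ 6.2450
g = √39 ≈ 6.2450
k = -112 + 14*I*√7 (k = ((-5 - 3) + √(0*(-2 - 1) - 7))*14 = (-8 + √(0*(-3) - 7))*14 = (-8 + √(0 - 7))*14 = (-8 + √(-7))*14 = (-8 + I*√7)*14 = -112 + 14*I*√7 ≈ -112.0 + 37.041*I)
g*k = √39*(-112 + 14*I*√7)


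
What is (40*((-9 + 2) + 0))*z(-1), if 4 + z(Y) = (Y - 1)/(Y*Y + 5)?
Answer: 3640/3 ≈ 1213.3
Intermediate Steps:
z(Y) = -4 + (-1 + Y)/(5 + Y**2) (z(Y) = -4 + (Y - 1)/(Y*Y + 5) = -4 + (-1 + Y)/(Y**2 + 5) = -4 + (-1 + Y)/(5 + Y**2))
(40*((-9 + 2) + 0))*z(-1) = (40*((-9 + 2) + 0))*((-21 - 1 - 4*(-1)**2)/(5 + (-1)**2)) = (40*(-7 + 0))*((-21 - 1 - 4*1)/(5 + 1)) = (40*(-7))*((-21 - 1 - 4)/6) = -140*(-26)/3 = -280*(-13/3) = 3640/3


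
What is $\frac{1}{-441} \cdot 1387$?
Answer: $- \frac{1387}{441} \approx -3.1451$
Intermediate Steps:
$\frac{1}{-441} \cdot 1387 = \left(- \frac{1}{441}\right) 1387 = - \frac{1387}{441}$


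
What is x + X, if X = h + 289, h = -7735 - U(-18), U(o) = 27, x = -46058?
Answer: -53531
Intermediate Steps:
h = -7762 (h = -7735 - 1*27 = -7735 - 27 = -7762)
X = -7473 (X = -7762 + 289 = -7473)
x + X = -46058 - 7473 = -53531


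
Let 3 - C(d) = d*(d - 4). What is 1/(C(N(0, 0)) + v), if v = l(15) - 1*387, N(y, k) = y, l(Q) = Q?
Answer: -1/369 ≈ -0.0027100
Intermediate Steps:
v = -372 (v = 15 - 1*387 = 15 - 387 = -372)
C(d) = 3 - d*(-4 + d) (C(d) = 3 - d*(d - 4) = 3 - d*(-4 + d))
1/(C(N(0, 0)) + v) = 1/((3 - 1*0² + 4*0) - 372) = 1/((3 - 1*0 + 0) - 372) = 1/((3 + 0 + 0) - 372) = 1/(3 - 372) = 1/(-369) = -1/369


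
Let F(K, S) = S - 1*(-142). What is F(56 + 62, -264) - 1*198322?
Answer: -198444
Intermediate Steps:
F(K, S) = 142 + S (F(K, S) = S + 142 = 142 + S)
F(56 + 62, -264) - 1*198322 = (142 - 264) - 1*198322 = -122 - 198322 = -198444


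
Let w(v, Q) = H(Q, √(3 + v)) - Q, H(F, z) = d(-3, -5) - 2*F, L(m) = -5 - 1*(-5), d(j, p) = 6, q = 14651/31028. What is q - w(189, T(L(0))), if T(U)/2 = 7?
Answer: 1131659/31028 ≈ 36.472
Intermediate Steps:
q = 14651/31028 (q = 14651*(1/31028) = 14651/31028 ≈ 0.47219)
L(m) = 0 (L(m) = -5 + 5 = 0)
T(U) = 14 (T(U) = 2*7 = 14)
H(F, z) = 6 - 2*F
w(v, Q) = 6 - 3*Q (w(v, Q) = (6 - 2*Q) - Q = 6 - 3*Q)
q - w(189, T(L(0))) = 14651/31028 - (6 - 3*14) = 14651/31028 - (6 - 42) = 14651/31028 - 1*(-36) = 14651/31028 + 36 = 1131659/31028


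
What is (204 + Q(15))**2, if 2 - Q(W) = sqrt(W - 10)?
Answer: (206 - sqrt(5))**2 ≈ 41520.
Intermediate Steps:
Q(W) = 2 - sqrt(-10 + W) (Q(W) = 2 - sqrt(W - 10) = 2 - sqrt(-10 + W))
(204 + Q(15))**2 = (204 + (2 - sqrt(-10 + 15)))**2 = (204 + (2 - sqrt(5)))**2 = (206 - sqrt(5))**2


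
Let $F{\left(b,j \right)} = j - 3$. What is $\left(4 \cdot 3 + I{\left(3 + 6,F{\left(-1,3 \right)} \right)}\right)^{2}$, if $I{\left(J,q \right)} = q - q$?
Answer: $144$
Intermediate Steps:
$F{\left(b,j \right)} = -3 + j$ ($F{\left(b,j \right)} = j - 3 = -3 + j$)
$I{\left(J,q \right)} = 0$
$\left(4 \cdot 3 + I{\left(3 + 6,F{\left(-1,3 \right)} \right)}\right)^{2} = \left(4 \cdot 3 + 0\right)^{2} = \left(12 + 0\right)^{2} = 12^{2} = 144$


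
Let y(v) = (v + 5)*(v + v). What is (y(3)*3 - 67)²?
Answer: 5929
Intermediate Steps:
y(v) = 2*v*(5 + v) (y(v) = (5 + v)*(2*v) = 2*v*(5 + v))
(y(3)*3 - 67)² = ((2*3*(5 + 3))*3 - 67)² = ((2*3*8)*3 - 67)² = (48*3 - 67)² = (144 - 67)² = 77² = 5929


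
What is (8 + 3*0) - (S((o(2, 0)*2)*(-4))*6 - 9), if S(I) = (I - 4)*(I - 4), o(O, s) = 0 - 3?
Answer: -2383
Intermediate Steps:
o(O, s) = -3
S(I) = (-4 + I)**2 (S(I) = (-4 + I)*(-4 + I) = (-4 + I)**2)
(8 + 3*0) - (S((o(2, 0)*2)*(-4))*6 - 9) = (8 + 3*0) - ((-4 - 3*2*(-4))**2*6 - 9) = (8 + 0) - ((-4 - 6*(-4))**2*6 - 9) = 8 - ((-4 + 24)**2*6 - 9) = 8 - (20**2*6 - 9) = 8 - (400*6 - 9) = 8 - (2400 - 9) = 8 - 1*2391 = 8 - 2391 = -2383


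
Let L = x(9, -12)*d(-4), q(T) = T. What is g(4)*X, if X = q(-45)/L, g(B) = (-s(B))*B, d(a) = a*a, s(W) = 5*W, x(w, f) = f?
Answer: -75/4 ≈ -18.750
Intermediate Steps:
d(a) = a²
g(B) = -5*B² (g(B) = (-5*B)*B = -5*B²)
L = -192 (L = -12*(-4)² = -12*16 = -192)
X = 15/64 (X = -45/(-192) = -45*(-1/192) = 15/64 ≈ 0.23438)
g(4)*X = -5*4²*(15/64) = -5*16*(15/64) = -80*15/64 = -75/4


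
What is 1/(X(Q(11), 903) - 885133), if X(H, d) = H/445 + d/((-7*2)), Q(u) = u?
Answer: -890/787825753 ≈ -1.1297e-6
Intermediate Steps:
X(H, d) = -d/14 + H/445 (X(H, d) = H*(1/445) + d/(-14) = H/445 + d*(-1/14) = H/445 - d/14 = -d/14 + H/445)
1/(X(Q(11), 903) - 885133) = 1/((-1/14*903 + (1/445)*11) - 885133) = 1/((-129/2 + 11/445) - 885133) = 1/(-57383/890 - 885133) = 1/(-787825753/890) = -890/787825753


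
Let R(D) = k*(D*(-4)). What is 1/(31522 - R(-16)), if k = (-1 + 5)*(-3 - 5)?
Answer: 1/33570 ≈ 2.9788e-5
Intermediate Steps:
k = -32 (k = 4*(-8) = -32)
R(D) = 128*D (R(D) = -32*D*(-4) = -(-128)*D = 128*D)
1/(31522 - R(-16)) = 1/(31522 - 128*(-16)) = 1/(31522 - 1*(-2048)) = 1/(31522 + 2048) = 1/33570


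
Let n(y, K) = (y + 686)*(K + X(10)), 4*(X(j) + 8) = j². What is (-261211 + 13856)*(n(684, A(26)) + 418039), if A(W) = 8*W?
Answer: -179651215595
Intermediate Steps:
X(j) = -8 + j²/4
n(y, K) = (17 + K)*(686 + y) (n(y, K) = (y + 686)*(K + (-8 + (¼)*10²)) = (686 + y)*(K + (-8 + (¼)*100)) = (686 + y)*(K + (-8 + 25)) = (686 + y)*(K + 17) = (686 + y)*(17 + K) = (17 + K)*(686 + y))
(-261211 + 13856)*(n(684, A(26)) + 418039) = (-261211 + 13856)*((11662 + 17*684 + 686*(8*26) + (8*26)*684) + 418039) = -247355*((11662 + 11628 + 686*208 + 208*684) + 418039) = -247355*((11662 + 11628 + 142688 + 142272) + 418039) = -247355*(308250 + 418039) = -247355*726289 = -179651215595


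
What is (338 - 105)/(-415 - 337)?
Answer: -233/752 ≈ -0.30984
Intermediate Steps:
(338 - 105)/(-415 - 337) = 233/(-752) = 233*(-1/752) = -233/752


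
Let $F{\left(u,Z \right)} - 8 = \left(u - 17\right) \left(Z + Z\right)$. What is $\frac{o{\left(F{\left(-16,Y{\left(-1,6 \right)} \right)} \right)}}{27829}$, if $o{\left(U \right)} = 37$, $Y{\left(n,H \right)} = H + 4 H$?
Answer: $\frac{37}{27829} \approx 0.0013295$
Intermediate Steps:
$Y{\left(n,H \right)} = 5 H$
$F{\left(u,Z \right)} = 8 + 2 Z \left(-17 + u\right)$ ($F{\left(u,Z \right)} = 8 + \left(u - 17\right) \left(Z + Z\right) = 8 + \left(-17 + u\right) 2 Z = 8 + 2 Z \left(-17 + u\right)$)
$\frac{o{\left(F{\left(-16,Y{\left(-1,6 \right)} \right)} \right)}}{27829} = \frac{37}{27829}$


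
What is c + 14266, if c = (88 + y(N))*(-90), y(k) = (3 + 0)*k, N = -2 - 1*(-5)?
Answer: 5536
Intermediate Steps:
N = 3 (N = -2 + 5 = 3)
y(k) = 3*k
c = -8730 (c = (88 + 3*3)*(-90) = (88 + 9)*(-90) = 97*(-90) = -8730)
c + 14266 = -8730 + 14266 = 5536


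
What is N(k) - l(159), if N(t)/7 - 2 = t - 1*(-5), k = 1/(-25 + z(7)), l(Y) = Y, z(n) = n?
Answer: -1987/18 ≈ -110.39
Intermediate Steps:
k = -1/18 (k = 1/(-25 + 7) = 1/(-18) = -1/18 ≈ -0.055556)
N(t) = 49 + 7*t (N(t) = 14 + 7*(t - 1*(-5)) = 14 + 7*(t + 5) = 14 + 7*(5 + t) = 14 + (35 + 7*t) = 49 + 7*t)
N(k) - l(159) = (49 + 7*(-1/18)) - 1*159 = (49 - 7/18) - 159 = 875/18 - 159 = -1987/18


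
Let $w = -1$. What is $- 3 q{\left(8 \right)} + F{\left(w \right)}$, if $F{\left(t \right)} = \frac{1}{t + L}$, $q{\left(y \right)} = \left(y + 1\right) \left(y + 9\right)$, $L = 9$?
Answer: $- \frac{3671}{8} \approx -458.88$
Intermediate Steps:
$q{\left(y \right)} = \left(1 + y\right) \left(9 + y\right)$
$F{\left(t \right)} = \frac{1}{9 + t}$ ($F{\left(t \right)} = \frac{1}{t + 9} = \frac{1}{9 + t}$)
$- 3 q{\left(8 \right)} + F{\left(w \right)} = - 3 \left(9 + 8^{2} + 10 \cdot 8\right) + \frac{1}{9 - 1} = - 3 \left(9 + 64 + 80\right) + \frac{1}{8} = \left(-3\right) 153 + \frac{1}{8} = -459 + \frac{1}{8} = - \frac{3671}{8}$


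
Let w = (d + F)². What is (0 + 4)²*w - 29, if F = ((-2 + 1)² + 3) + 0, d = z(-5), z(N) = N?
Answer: -13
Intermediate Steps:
d = -5
F = 4 (F = ((-1)² + 3) + 0 = (1 + 3) + 0 = 4 + 0 = 4)
w = 1 (w = (-5 + 4)² = (-1)² = 1)
(0 + 4)²*w - 29 = (0 + 4)²*1 - 29 = 4²*1 - 29 = 16*1 - 29 = 16 - 29 = -13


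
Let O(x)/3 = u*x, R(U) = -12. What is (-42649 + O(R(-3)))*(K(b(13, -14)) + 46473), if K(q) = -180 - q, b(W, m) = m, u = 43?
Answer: -2046630479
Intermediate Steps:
O(x) = 129*x (O(x) = 3*(43*x) = 129*x)
(-42649 + O(R(-3)))*(K(b(13, -14)) + 46473) = (-42649 + 129*(-12))*((-180 - 1*(-14)) + 46473) = (-42649 - 1548)*((-180 + 14) + 46473) = -44197*(-166 + 46473) = -44197*46307 = -2046630479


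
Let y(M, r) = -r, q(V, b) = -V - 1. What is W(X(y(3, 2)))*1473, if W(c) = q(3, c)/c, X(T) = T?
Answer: 2946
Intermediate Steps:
q(V, b) = -1 - V
W(c) = -4/c (W(c) = (-1 - 1*3)/c = (-1 - 3)/c = -4/c)
W(X(y(3, 2)))*1473 = -4/((-1*2))*1473 = -4/(-2)*1473 = -4*(-1/2)*1473 = 2*1473 = 2946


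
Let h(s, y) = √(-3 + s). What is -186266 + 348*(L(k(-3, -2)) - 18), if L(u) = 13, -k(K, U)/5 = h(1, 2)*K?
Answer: -188006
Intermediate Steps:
k(K, U) = -5*I*K*√2 (k(K, U) = -5*√(-3 + 1)*K = -5*√(-2)*K = -5*I*√2*K = -5*I*K*√2)
-186266 + 348*(L(k(-3, -2)) - 18) = -186266 + 348*(13 - 18) = -186266 + 348*(-5) = -186266 - 1740 = -188006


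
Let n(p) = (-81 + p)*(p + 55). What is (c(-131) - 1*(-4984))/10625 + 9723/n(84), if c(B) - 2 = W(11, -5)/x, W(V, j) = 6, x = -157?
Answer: 5515201769/231869375 ≈ 23.786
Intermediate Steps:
c(B) = 308/157 (c(B) = 2 + 6/(-157) = 2 + 6*(-1/157) = 2 - 6/157 = 308/157)
n(p) = (-81 + p)*(55 + p)
(c(-131) - 1*(-4984))/10625 + 9723/n(84) = (308/157 - 1*(-4984))/10625 + 9723/(-4455 + 84² - 26*84) = (308/157 + 4984)*(1/10625) + 9723/(-4455 + 7056 - 2184) = (782796/157)*(1/10625) + 9723/417 = 782796/1668125 + 9723*(1/417) = 782796/1668125 + 3241/139 = 5515201769/231869375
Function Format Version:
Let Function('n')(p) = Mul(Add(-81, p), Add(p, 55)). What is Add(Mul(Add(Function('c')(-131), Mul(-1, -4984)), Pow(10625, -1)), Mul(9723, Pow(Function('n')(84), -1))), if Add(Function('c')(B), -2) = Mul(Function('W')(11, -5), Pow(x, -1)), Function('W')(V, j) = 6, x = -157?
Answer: Rational(5515201769, 231869375) ≈ 23.786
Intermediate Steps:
Function('c')(B) = Rational(308, 157) (Function('c')(B) = Add(2, Mul(6, Pow(-157, -1))) = Add(2, Mul(6, Rational(-1, 157))) = Add(2, Rational(-6, 157)) = Rational(308, 157))
Function('n')(p) = Mul(Add(-81, p), Add(55, p))
Add(Mul(Add(Function('c')(-131), Mul(-1, -4984)), Pow(10625, -1)), Mul(9723, Pow(Function('n')(84), -1))) = Add(Mul(Add(Rational(308, 157), Mul(-1, -4984)), Pow(10625, -1)), Mul(9723, Pow(Add(-4455, Pow(84, 2), Mul(-26, 84)), -1))) = Add(Mul(Add(Rational(308, 157), 4984), Rational(1, 10625)), Mul(9723, Pow(Add(-4455, 7056, -2184), -1))) = Add(Mul(Rational(782796, 157), Rational(1, 10625)), Mul(9723, Pow(417, -1))) = Add(Rational(782796, 1668125), Mul(9723, Rational(1, 417))) = Add(Rational(782796, 1668125), Rational(3241, 139)) = Rational(5515201769, 231869375)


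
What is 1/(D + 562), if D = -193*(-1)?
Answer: 1/755 ≈ 0.0013245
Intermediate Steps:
D = 193
1/(D + 562) = 1/(193 + 562) = 1/755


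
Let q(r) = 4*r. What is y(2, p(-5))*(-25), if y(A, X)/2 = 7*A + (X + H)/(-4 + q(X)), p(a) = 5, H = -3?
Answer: -2825/4 ≈ -706.25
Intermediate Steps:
y(A, X) = 14*A + 2*(-3 + X)/(-4 + 4*X) (y(A, X) = 2*(7*A + (X - 3)/(-4 + 4*X)) = 2*(7*A + (-3 + X)/(-4 + 4*X)) = 14*A + 2*(-3 + X)/(-4 + 4*X))
y(2, p(-5))*(-25) = ((-3 + 5 - 28*2 + 28*2*5)/(2*(-1 + 5)))*(-25) = ((½)*(-3 + 5 - 56 + 280)/4)*(-25) = ((½)*(¼)*226)*(-25) = (113/4)*(-25) = -2825/4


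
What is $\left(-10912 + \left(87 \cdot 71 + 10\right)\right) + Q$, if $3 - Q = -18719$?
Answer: $13997$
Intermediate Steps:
$Q = 18722$ ($Q = 3 - -18719 = 3 + 18719 = 18722$)
$\left(-10912 + \left(87 \cdot 71 + 10\right)\right) + Q = \left(-10912 + \left(87 \cdot 71 + 10\right)\right) + 18722 = \left(-10912 + \left(6177 + 10\right)\right) + 18722 = \left(-10912 + 6187\right) + 18722 = -4725 + 18722 = 13997$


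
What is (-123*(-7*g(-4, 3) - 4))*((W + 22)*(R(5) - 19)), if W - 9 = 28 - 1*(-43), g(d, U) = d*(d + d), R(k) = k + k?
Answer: -25744392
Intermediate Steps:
R(k) = 2*k
g(d, U) = 2*d² (g(d, U) = d*(2*d) = 2*d²)
W = 80 (W = 9 + (28 - 1*(-43)) = 9 + (28 + 43) = 9 + 71 = 80)
(-123*(-7*g(-4, 3) - 4))*((W + 22)*(R(5) - 19)) = (-123*(-14*(-4)² - 4))*((80 + 22)*(2*5 - 19)) = (-123*(-14*16 - 4))*(102*(10 - 19)) = (-123*(-7*32 - 4))*(102*(-9)) = -123*(-224 - 4)*(-918) = -123*(-228)*(-918) = 28044*(-918) = -25744392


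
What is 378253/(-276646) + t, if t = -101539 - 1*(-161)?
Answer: -28046196441/276646 ≈ -1.0138e+5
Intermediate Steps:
t = -101378 (t = -101539 + 161 = -101378)
378253/(-276646) + t = 378253/(-276646) - 101378 = 378253*(-1/276646) - 101378 = -378253/276646 - 101378 = -28046196441/276646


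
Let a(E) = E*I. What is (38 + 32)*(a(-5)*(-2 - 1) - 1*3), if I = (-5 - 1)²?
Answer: 37590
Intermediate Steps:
I = 36 (I = (-6)² = 36)
a(E) = 36*E (a(E) = E*36 = 36*E)
(38 + 32)*(a(-5)*(-2 - 1) - 1*3) = (38 + 32)*((36*(-5))*(-2 - 1) - 1*3) = 70*(-180*(-3) - 3) = 70*(540 - 3) = 70*537 = 37590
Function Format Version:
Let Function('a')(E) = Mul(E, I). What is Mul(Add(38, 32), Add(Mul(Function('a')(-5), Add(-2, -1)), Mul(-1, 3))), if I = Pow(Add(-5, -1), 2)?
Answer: 37590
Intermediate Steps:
I = 36 (I = Pow(-6, 2) = 36)
Function('a')(E) = Mul(36, E) (Function('a')(E) = Mul(E, 36) = Mul(36, E))
Mul(Add(38, 32), Add(Mul(Function('a')(-5), Add(-2, -1)), Mul(-1, 3))) = Mul(Add(38, 32), Add(Mul(Mul(36, -5), Add(-2, -1)), Mul(-1, 3))) = Mul(70, Add(Mul(-180, -3), -3)) = Mul(70, Add(540, -3)) = Mul(70, 537) = 37590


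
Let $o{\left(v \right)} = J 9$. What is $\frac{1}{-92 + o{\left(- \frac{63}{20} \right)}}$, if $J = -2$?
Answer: $- \frac{1}{110} \approx -0.0090909$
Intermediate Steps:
$o{\left(v \right)} = -18$ ($o{\left(v \right)} = \left(-2\right) 9 = -18$)
$\frac{1}{-92 + o{\left(- \frac{63}{20} \right)}} = \frac{1}{-92 - 18} = \frac{1}{-110} = - \frac{1}{110}$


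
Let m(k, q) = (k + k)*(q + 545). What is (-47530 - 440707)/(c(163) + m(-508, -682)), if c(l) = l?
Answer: -488237/139355 ≈ -3.5035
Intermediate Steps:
m(k, q) = 2*k*(545 + q) (m(k, q) = (2*k)*(545 + q) = 2*k*(545 + q))
(-47530 - 440707)/(c(163) + m(-508, -682)) = (-47530 - 440707)/(163 + 2*(-508)*(545 - 682)) = -488237/(163 + 2*(-508)*(-137)) = -488237/(163 + 139192) = -488237/139355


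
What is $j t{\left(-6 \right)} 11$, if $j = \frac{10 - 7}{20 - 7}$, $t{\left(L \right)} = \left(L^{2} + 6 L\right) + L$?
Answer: $- \frac{198}{13} \approx -15.231$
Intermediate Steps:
$t{\left(L \right)} = L^{2} + 7 L$
$j = \frac{3}{13} \approx 0.23077$
$j t{\left(-6 \right)} 11 = \frac{3 \left(- 6 \left(7 - 6\right)\right)}{13} \cdot 11 = \frac{3 \left(\left(-6\right) 1\right)}{13} \cdot 11 = \frac{3}{13} \left(-6\right) 11 = \left(- \frac{18}{13}\right) 11 = - \frac{198}{13}$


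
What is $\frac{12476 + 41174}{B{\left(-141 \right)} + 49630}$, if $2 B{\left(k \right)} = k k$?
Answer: $\frac{107300}{119141} \approx 0.90061$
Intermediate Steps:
$B{\left(k \right)} = \frac{k^{2}}{2}$ ($B{\left(k \right)} = \frac{k k}{2} = \frac{k^{2}}{2}$)
$\frac{12476 + 41174}{B{\left(-141 \right)} + 49630} = \frac{12476 + 41174}{\frac{\left(-141\right)^{2}}{2} + 49630} = \frac{53650}{\frac{1}{2} \cdot 19881 + 49630} = \frac{53650}{\frac{19881}{2} + 49630} = \frac{53650}{\frac{119141}{2}} = 53650 \cdot \frac{2}{119141} = \frac{107300}{119141}$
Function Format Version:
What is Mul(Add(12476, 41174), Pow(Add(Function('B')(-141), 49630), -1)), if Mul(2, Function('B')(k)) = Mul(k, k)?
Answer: Rational(107300, 119141) ≈ 0.90061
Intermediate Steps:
Function('B')(k) = Mul(Rational(1, 2), Pow(k, 2)) (Function('B')(k) = Mul(Rational(1, 2), Mul(k, k)) = Mul(Rational(1, 2), Pow(k, 2)))
Mul(Add(12476, 41174), Pow(Add(Function('B')(-141), 49630), -1)) = Mul(Add(12476, 41174), Pow(Add(Mul(Rational(1, 2), Pow(-141, 2)), 49630), -1)) = Mul(53650, Pow(Add(Mul(Rational(1, 2), 19881), 49630), -1)) = Mul(53650, Pow(Add(Rational(19881, 2), 49630), -1)) = Mul(53650, Pow(Rational(119141, 2), -1)) = Mul(53650, Rational(2, 119141)) = Rational(107300, 119141)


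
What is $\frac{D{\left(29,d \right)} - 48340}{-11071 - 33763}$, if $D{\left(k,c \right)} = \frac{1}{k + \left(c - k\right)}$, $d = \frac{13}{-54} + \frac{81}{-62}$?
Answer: $\frac{62601137}{58060030} \approx 1.0782$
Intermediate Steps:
$d = - \frac{1295}{837}$ ($d = 13 \left(- \frac{1}{54}\right) + 81 \left(- \frac{1}{62}\right) = - \frac{13}{54} - \frac{81}{62} = - \frac{1295}{837} \approx -1.5472$)
$D{\left(k,c \right)} = \frac{1}{c}$
$\frac{D{\left(29,d \right)} - 48340}{-11071 - 33763} = \frac{\frac{1}{- \frac{1295}{837}} - 48340}{-11071 - 33763} = \frac{- \frac{837}{1295} - 48340}{-44834} = \left(- \frac{62601137}{1295}\right) \left(- \frac{1}{44834}\right) = \frac{62601137}{58060030}$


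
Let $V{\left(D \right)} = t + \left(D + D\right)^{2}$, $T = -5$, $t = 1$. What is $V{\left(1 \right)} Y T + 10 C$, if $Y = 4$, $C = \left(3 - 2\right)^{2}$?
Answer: $-90$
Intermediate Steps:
$C = 1$ ($C = 1^{2} = 1$)
$V{\left(D \right)} = 1 + 4 D^{2}$ ($V{\left(D \right)} = 1 + \left(D + D\right)^{2} = 1 + \left(2 D\right)^{2} = 1 + 4 D^{2}$)
$V{\left(1 \right)} Y T + 10 C = \left(1 + 4 \cdot 1^{2}\right) 4 \left(-5\right) + 10 \cdot 1 = \left(1 + 4 \cdot 1\right) 4 \left(-5\right) + 10 = \left(1 + 4\right) 4 \left(-5\right) + 10 = 5 \cdot 4 \left(-5\right) + 10 = 20 \left(-5\right) + 10 = -100 + 10 = -90$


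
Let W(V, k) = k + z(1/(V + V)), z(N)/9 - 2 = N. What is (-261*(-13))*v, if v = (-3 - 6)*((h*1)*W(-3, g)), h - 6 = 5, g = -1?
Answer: -10413117/2 ≈ -5.2066e+6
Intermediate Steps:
h = 11 (h = 6 + 5 = 11)
z(N) = 18 + 9*N
W(V, k) = 18 + k + 9/(2*V) (W(V, k) = k + (18 + 9/(V + V)) = k + (18 + 9/((2*V))) = k + (18 + 9*(1/(2*V))) = k + (18 + 9/(2*V)) = 18 + k + 9/(2*V))
v = -3069/2 (v = (-3 - 6)*((11*1)*(18 - 1 + (9/2)/(-3))) = -99*(18 - 1 + (9/2)*(-⅓)) = -99*(18 - 1 - 3/2) = -99*31/2 = -9*341/2 = -3069/2 ≈ -1534.5)
(-261*(-13))*v = -261*(-13)*(-3069/2) = 3393*(-3069/2) = -10413117/2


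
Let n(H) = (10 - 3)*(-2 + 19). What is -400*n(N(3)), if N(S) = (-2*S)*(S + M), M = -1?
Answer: -47600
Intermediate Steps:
N(S) = -2*S*(-1 + S) (N(S) = (-2*S)*(S - 1) = (-2*S)*(-1 + S) = -2*S*(-1 + S))
n(H) = 119 (n(H) = 7*17 = 119)
-400*n(N(3)) = -400*119 = -47600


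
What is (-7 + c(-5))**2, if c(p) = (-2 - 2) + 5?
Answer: 36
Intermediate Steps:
c(p) = 1 (c(p) = -4 + 5 = 1)
(-7 + c(-5))**2 = (-7 + 1)**2 = (-6)**2 = 36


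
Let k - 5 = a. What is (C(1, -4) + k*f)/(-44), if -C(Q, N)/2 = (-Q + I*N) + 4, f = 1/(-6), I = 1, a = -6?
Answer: -13/264 ≈ -0.049242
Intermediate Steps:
f = -1/6 (f = 1*(-1/6) = -1/6 ≈ -0.16667)
k = -1 (k = 5 - 6 = -1)
C(Q, N) = -8 - 2*N + 2*Q (C(Q, N) = -2*((-Q + 1*N) + 4) = -2*((-Q + N) + 4) = -2*((N - Q) + 4) = -2*(4 + N - Q) = -8 - 2*N + 2*Q)
(C(1, -4) + k*f)/(-44) = ((-8 - 2*(-4) + 2*1) - 1*(-1/6))/(-44) = ((-8 + 8 + 2) + 1/6)*(-1/44) = (2 + 1/6)*(-1/44) = (13/6)*(-1/44) = -13/264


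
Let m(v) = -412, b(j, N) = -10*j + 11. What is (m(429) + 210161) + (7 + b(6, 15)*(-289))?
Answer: 223917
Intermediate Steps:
b(j, N) = 11 - 10*j
(m(429) + 210161) + (7 + b(6, 15)*(-289)) = (-412 + 210161) + (7 + (11 - 10*6)*(-289)) = 209749 + (7 + (11 - 60)*(-289)) = 209749 + (7 - 49*(-289)) = 209749 + (7 + 14161) = 209749 + 14168 = 223917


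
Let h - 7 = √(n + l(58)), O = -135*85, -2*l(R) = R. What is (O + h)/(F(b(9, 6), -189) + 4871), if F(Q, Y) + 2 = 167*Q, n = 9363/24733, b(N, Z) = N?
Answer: -2867/1593 + I*√17508342302/157598676 ≈ -1.7997 + 0.00083959*I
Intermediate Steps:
l(R) = -R/2
n = 9363/24733 (n = 9363*(1/24733) = 9363/24733 ≈ 0.37856)
O = -11475
F(Q, Y) = -2 + 167*Q
h = 7 + I*√17508342302/24733 (h = 7 + √(9363/24733 - ½*58) = 7 + √(9363/24733 - 29) = 7 + √(-707894/24733) = 7 + I*√17508342302/24733 ≈ 7.0 + 5.3499*I)
(O + h)/(F(b(9, 6), -189) + 4871) = (-11475 + (7 + I*√17508342302/24733))/((-2 + 167*9) + 4871) = (-11468 + I*√17508342302/24733)/((-2 + 1503) + 4871) = (-11468 + I*√17508342302/24733)/(1501 + 4871) = (-11468 + I*√17508342302/24733)/6372 = (-11468 + I*√17508342302/24733)*(1/6372) = -2867/1593 + I*√17508342302/157598676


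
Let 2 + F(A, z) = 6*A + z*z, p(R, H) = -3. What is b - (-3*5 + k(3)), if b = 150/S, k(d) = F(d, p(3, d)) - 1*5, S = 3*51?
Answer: -205/51 ≈ -4.0196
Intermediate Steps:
F(A, z) = -2 + z**2 + 6*A (F(A, z) = -2 + (6*A + z*z) = -2 + (6*A + z**2) = -2 + (z**2 + 6*A) = -2 + z**2 + 6*A)
S = 153
k(d) = 2 + 6*d (k(d) = (-2 + (-3)**2 + 6*d) - 1*5 = (-2 + 9 + 6*d) - 5 = (7 + 6*d) - 5 = 2 + 6*d)
b = 50/51 (b = 150/153 = 150*(1/153) = 50/51 ≈ 0.98039)
b - (-3*5 + k(3)) = 50/51 - (-3*5 + (2 + 6*3)) = 50/51 - (-15 + (2 + 18)) = 50/51 - (-15 + 20) = 50/51 - 1*5 = 50/51 - 5 = -205/51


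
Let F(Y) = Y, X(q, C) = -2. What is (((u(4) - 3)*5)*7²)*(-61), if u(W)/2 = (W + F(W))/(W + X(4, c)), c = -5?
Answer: -74725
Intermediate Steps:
u(W) = 4*W/(-2 + W) (u(W) = 2*((W + W)/(W - 2)) = 2*((2*W)/(-2 + W)) = 2*(2*W/(-2 + W)) = 4*W/(-2 + W))
(((u(4) - 3)*5)*7²)*(-61) = (((4*4/(-2 + 4) - 3)*5)*7²)*(-61) = (((4*4/2 - 3)*5)*49)*(-61) = (((4*4*(½) - 3)*5)*49)*(-61) = (((8 - 3)*5)*49)*(-61) = ((5*5)*49)*(-61) = (25*49)*(-61) = 1225*(-61) = -74725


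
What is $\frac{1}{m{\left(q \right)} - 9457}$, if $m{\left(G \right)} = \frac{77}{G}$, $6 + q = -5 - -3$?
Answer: $- \frac{8}{75733} \approx -0.00010563$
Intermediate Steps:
$q = -8$ ($q = -6 - 2 = -8$)
$\frac{1}{m{\left(q \right)} - 9457} = \frac{1}{\frac{77}{-8} - 9457} = \frac{1}{77 \left(- \frac{1}{8}\right) - 9457} = \frac{1}{- \frac{77}{8} - 9457} = \frac{1}{- \frac{75733}{8}} = - \frac{8}{75733}$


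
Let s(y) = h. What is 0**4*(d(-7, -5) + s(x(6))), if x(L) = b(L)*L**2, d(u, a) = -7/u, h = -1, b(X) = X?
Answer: 0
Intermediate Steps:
x(L) = L**3 (x(L) = L*L**2 = L**3)
s(y) = -1
0**4*(d(-7, -5) + s(x(6))) = 0**4*(-7/(-7) - 1) = 0*(-7*(-1/7) - 1) = 0*(1 - 1) = 0*0 = 0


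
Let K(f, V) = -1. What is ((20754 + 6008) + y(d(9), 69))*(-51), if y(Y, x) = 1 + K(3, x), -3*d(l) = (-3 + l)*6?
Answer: -1364862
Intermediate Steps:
d(l) = 6 - 2*l (d(l) = -(-3 + l)*6/3 = -(-18 + 6*l)/3 = 6 - 2*l)
y(Y, x) = 0 (y(Y, x) = 1 - 1 = 0)
((20754 + 6008) + y(d(9), 69))*(-51) = ((20754 + 6008) + 0)*(-51) = (26762 + 0)*(-51) = 26762*(-51) = -1364862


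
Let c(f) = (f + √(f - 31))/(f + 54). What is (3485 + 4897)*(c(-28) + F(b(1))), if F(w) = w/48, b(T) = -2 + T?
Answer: -956945/104 + 4191*I*√59/13 ≈ -9201.4 + 2476.3*I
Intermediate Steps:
c(f) = (f + √(-31 + f))/(54 + f)
F(w) = w/48 (F(w) = w*(1/48) = w/48)
(3485 + 4897)*(c(-28) + F(b(1))) = (3485 + 4897)*((-28 + √(-31 - 28))/(54 - 28) + (-2 + 1)/48) = 8382*((-28 + √(-59))/26 + (1/48)*(-1)) = 8382*((-28 + I*√59)/26 - 1/48) = 8382*((-14/13 + I*√59/26) - 1/48) = 8382*(-685/624 + I*√59/26) = -956945/104 + 4191*I*√59/13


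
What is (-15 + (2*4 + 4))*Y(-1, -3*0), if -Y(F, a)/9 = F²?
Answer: 27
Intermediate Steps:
Y(F, a) = -9*F²
(-15 + (2*4 + 4))*Y(-1, -3*0) = (-15 + (2*4 + 4))*(-9*(-1)²) = (-15 + (8 + 4))*(-9*1) = (-15 + 12)*(-9) = -3*(-9) = 27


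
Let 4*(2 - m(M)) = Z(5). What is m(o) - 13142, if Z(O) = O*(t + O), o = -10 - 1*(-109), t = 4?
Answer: -52605/4 ≈ -13151.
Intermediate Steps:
o = 99 (o = -10 + 109 = 99)
Z(O) = O*(4 + O)
m(M) = -37/4 (m(M) = 2 - 5*(4 + 5)/4 = 2 - 5*9/4 = 2 - ¼*45 = 2 - 45/4 = -37/4)
m(o) - 13142 = -37/4 - 13142 = -52605/4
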